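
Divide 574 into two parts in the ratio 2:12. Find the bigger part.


Total parts = 2 + 12 = 14
Value per part = 574 / 14 = 41
First share = 2 * 41 = 82
Second share = 12 * 41 = 492
Larger share = 492

492


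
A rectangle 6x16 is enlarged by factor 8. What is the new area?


Original dimensions: 6 x 16
Enlargement factor = 8
New width = 6 * 8 = 48
New height = 16 * 8 = 128
New area = 48 * 128 = 6144

6144


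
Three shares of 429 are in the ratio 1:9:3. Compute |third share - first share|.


Total parts = 1 + 9 + 3 = 13
Value per part = 429 / 13 = 33
Shares: 1*33=33, 9*33=297, 3*33=99
Third share = 99, first share = 33
Difference = |99 - 33| = 66

66


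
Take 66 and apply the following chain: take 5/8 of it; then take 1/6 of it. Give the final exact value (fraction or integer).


Start with 66.
Step 1: Take 5/8: 66 * 5/8 = 165/4
Step 2: Take 1/6: 165/4 * 1/6 = 55/8
Final result = 55/8

55/8


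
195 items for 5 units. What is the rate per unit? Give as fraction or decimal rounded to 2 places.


Total items = 195
Number of units = 5
Unit rate = 195 / 5
= 39 items per unit

39


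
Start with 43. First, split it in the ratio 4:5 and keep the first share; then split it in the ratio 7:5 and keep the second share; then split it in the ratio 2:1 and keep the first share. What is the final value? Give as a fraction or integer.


Start with 43.
Step 1: Split 4:5, first share = 43 * 4/9 = 172/9
Step 2: Split 7:5, second share = 172/9 * 5/12 = 215/27
Step 3: Split 2:1, first share = 215/27 * 2/3 = 430/81
Final result = 430/81

430/81


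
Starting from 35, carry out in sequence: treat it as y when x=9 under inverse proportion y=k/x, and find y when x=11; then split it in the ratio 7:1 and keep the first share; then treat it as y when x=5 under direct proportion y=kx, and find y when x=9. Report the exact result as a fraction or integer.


Start with 35.
Step 1: Inverse prop: k = (35)*9; new y = k/11 = 35*9/11 = 315/11
Step 2: Split 7:1, first share = 315/11 * 7/8 = 2205/88
Step 3: Direct prop: k = (2205/88)/5; new y = k*9 = 2205/88*9/5 = 3969/88
Final result = 3969/88

3969/88


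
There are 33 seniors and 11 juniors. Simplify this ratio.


Find GCD(33, 11)
GCD = 11
Divide both by 11: 33/11 = 3, 11/11 = 1
Simplified ratio = 3:1

3:1


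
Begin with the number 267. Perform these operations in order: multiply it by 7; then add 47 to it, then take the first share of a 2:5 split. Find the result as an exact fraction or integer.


Start with 267.
Step 1: Multiply by 7: 267 * 7 = 1869
Step 2: Add 47: 1869+47=1916; split 2:5 first = 1916*2/7 = 3832/7
Final result = 3832/7

3832/7


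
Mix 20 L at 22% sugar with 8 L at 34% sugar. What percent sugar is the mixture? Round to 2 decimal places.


Solute in mixture 1 = 22% of 20 L = 20*22/100 = 22/5 L
Solute in mixture 2 = 34% of 8 L = 8*34/100 = 68/25 L
Total solute = 22/5 + 68/25 = 178/25 L
Total volume = 20 + 8 = 28 L
Final concentration = 178/25/28 * 100 = 25.43%

25.43


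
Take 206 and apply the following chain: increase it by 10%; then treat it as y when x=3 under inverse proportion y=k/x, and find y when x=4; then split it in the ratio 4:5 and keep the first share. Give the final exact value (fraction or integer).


Start with 206.
Step 1: Increase by 10%: 206 * 110/100 = 1133/5
Step 2: Inverse prop: k = (1133/5)*3; new y = k/4 = 1133/5*3/4 = 3399/20
Step 3: Split 4:5, first share = 3399/20 * 4/9 = 1133/15
Final result = 1133/15

1133/15


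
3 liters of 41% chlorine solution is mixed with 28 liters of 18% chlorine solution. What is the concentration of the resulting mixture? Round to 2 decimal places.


Solute in mixture 1 = 41% of 3 L = 3*41/100 = 123/100 L
Solute in mixture 2 = 18% of 28 L = 28*18/100 = 126/25 L
Total solute = 123/100 + 126/25 = 627/100 L
Total volume = 3 + 28 = 31 L
Final concentration = 627/100/31 * 100 = 20.23%

20.23


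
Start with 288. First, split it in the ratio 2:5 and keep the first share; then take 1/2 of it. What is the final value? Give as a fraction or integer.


Start with 288.
Step 1: Split 2:5, first share = 288 * 2/7 = 576/7
Step 2: Take 1/2: 576/7 * 1/2 = 288/7
Final result = 288/7

288/7


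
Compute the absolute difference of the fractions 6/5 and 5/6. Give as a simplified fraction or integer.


Simplify: 6/5 = 6/5 and 5/6 = 5/6
Find common denominator: LCD = 30
Convert: 36/30 and 25/30
Difference = |36 - 25|/30 = 11/30
Simplified = 11/30

11/30


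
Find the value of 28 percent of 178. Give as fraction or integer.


Compute 28% of 178
Convert percentage: 28% = 28/100
Multiply: 178 * 28/100
= 4984/100
= 1246/25

1246/25


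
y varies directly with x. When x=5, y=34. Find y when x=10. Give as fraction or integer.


Direct proportion: y = kx
Find k: k = 34/5 = 34/5
Compute y at x=10: y = 34/5 * 10
y = 68

68


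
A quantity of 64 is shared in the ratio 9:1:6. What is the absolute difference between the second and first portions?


Total parts = 9 + 1 + 6 = 16
Value per part = 64 / 16 = 4
Shares: 9*4=36, 1*4=4, 6*4=24
Second share = 4, first share = 36
Difference = |4 - 36| = 32

32


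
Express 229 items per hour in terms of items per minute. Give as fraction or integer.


Converting from per hour to per minute
Rate = 229 items per hour
Divide by 60: 229/60
= 229/60 items per minute

229/60


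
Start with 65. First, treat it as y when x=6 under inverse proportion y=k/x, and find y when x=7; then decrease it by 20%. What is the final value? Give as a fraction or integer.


Start with 65.
Step 1: Inverse prop: k = (65)*6; new y = k/7 = 65*6/7 = 390/7
Step 2: Decrease by 20%: 390/7 * 80/100 = 312/7
Final result = 312/7

312/7


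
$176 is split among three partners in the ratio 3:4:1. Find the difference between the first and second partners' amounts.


Total parts = 3 + 4 + 1 = 8
Value per part = 176 / 8 = 22
Shares: 3*22=66, 4*22=88, 1*22=22
First share = 66, second share = 88
Difference = |66 - 88| = 22

22


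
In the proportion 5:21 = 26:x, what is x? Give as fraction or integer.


Setting up: 5/21 = 26/x
Cross multiply: 5 * x = 21 * 26
5x = 546
x = 546/5
x = 546/5

546/5


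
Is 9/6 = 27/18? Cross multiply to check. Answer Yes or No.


Cross multiply to check 9/6 = 27/18
Left cross product: 9 * 18 = 162
Right cross product: 6 * 27 = 162
162 = 162
Equal, so proportions match => Yes

Yes


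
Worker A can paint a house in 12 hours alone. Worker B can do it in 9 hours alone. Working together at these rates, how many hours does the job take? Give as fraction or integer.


Rate of A = 1/12 job per hour
Rate of B = 1/9 job per hour
Combined rate = 1/12 + 1/9
Find common denominator: (9 + 12)/(12*9) = 21/108
Combined rate = 7/36 job per hour
Time together = 1 / (7/36) = 36/7 hours

36/7


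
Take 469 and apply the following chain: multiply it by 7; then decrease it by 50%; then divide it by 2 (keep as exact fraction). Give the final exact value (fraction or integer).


Start with 469.
Step 1: Multiply by 7: 469 * 7 = 3283
Step 2: Decrease by 50%: 3283 * 50/100 = 3283/2
Step 3: Divide by 2: 3283/2 / 2 = 3283/4
Final result = 3283/4

3283/4


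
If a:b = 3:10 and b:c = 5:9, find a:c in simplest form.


Given a:b = 3:10 and b:c = 5:9
Make b consistent. Multiply first ratio by 5: a:b = 15:50
Multiply second ratio by 10: b:c = 50:90
Now b = 50 in both, so a:b:c = 15:50:90
Therefore a:c = 15:90
Simplify by GCD: a:c = 1:6

1:6


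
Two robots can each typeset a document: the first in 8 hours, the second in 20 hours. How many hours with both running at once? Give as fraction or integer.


Rate of A = 1/8 job per hour
Rate of B = 1/20 job per hour
Combined rate = 1/8 + 1/20
Find common denominator: (20 + 8)/(8*20) = 28/160
Combined rate = 7/40 job per hour
Time together = 1 / (7/40) = 40/7 hours

40/7


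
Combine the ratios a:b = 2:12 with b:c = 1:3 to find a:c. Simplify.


Given a:b = 2:12 and b:c = 1:3
Make b consistent. Multiply first ratio by 1: a:b = 2:12
Multiply second ratio by 12: b:c = 12:36
Now b = 12 in both, so a:b:c = 2:12:36
Therefore a:c = 2:36
Simplify by GCD: a:c = 1:18

1:18


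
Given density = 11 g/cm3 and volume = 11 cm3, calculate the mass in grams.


Using mass = density * volume
Density = 11 g/cm3
Volume = 11 cm3
Mass = 11 * 11
= 121 g

121


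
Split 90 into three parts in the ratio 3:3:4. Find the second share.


Ratio = 3:3:4
Total parts = 3 + 3 + 4 = 10
Value per part = 90 / 10 = 9
First share = 3 * 9 = 27
Middle share = 3 * 9 = 27
Third share = 4 * 9 = 36

27


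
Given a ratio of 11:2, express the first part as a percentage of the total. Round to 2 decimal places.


Total parts = 11 + 2 = 13
First part fraction = 11/13
Percentage = (11/13) * 100
= 0.846154 * 100
= 84.62%

84.62


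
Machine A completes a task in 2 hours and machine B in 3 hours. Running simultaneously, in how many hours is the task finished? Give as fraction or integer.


Rate of A = 1/2 job per hour
Rate of B = 1/3 job per hour
Combined rate = 1/2 + 1/3
Find common denominator: (3 + 2)/(2*3) = 5/6
Combined rate = 5/6 job per hour
Time together = 1 / (5/6) = 6/5 hours

6/5


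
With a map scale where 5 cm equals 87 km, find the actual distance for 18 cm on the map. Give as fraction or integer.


Map scale: 5 cm = 87 km
Measured distance on map = 18 cm
Set up proportion: 18 * 87 / 5
= 1566 / 5
= 1566/5 km

1566/5


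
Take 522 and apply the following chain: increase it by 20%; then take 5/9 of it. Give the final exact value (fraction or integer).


Start with 522.
Step 1: Increase by 20%: 522 * 120/100 = 3132/5
Step 2: Take 5/9: 3132/5 * 5/9 = 348
Final result = 348

348


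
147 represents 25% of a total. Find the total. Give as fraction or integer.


Given: 147 is 25% of the whole
Set up: 147 = 25/100 * whole
whole = 147 * 100 / 25
whole = 14700 / 25
whole = 588

588


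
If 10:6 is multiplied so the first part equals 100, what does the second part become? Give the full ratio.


Original ratio: 10:6
First term target: 100
Scale factor = 100 / 10 = 10
Multiply second term: 6 * 10 = 60
Equivalent ratio = 100:60

100:60


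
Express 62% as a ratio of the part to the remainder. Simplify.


Part = 62%, Remainder = 38%
Ratio = 62:38
GCD(62, 38) = 2
Simplify: 31:19 = 31:19

31:19


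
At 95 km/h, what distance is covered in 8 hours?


Using distance = speed * time
Speed = 95 km/h
Time = 8 hours
Distance = 95 * 8
= 760 km

760


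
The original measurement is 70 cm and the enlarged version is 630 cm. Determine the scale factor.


Original length = 70 cm
Scaled length = 630 cm
Scale factor = 630 / 70
= 9

9


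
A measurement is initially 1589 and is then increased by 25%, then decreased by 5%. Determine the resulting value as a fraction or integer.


Start: 1589
Step 1: increase by 25% => multiply by 125/100
  1589 * 125/100 = 7945/4
Step 2: decrease by 5% => multiply by 95/100
  7945/4 * 95/100 = 30191/16
Final value = 30191/16

30191/16


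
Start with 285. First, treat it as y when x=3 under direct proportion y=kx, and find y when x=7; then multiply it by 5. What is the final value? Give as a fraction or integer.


Start with 285.
Step 1: Direct prop: k = (285)/3; new y = k*7 = 285*7/3 = 665
Step 2: Multiply by 5: 665 * 5 = 3325
Final result = 3325

3325


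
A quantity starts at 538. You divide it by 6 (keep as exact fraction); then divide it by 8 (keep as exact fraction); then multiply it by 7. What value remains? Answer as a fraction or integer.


Start with 538.
Step 1: Divide by 6: 538 / 6 = 269/3
Step 2: Divide by 8: 269/3 / 8 = 269/24
Step 3: Multiply by 7: 269/24 * 7 = 1883/24
Final result = 1883/24

1883/24


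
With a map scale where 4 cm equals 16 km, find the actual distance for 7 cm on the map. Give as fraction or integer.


Map scale: 4 cm = 16 km
Measured distance on map = 7 cm
Set up proportion: 7 * 16 / 4
= 112 / 4
= 28 km

28


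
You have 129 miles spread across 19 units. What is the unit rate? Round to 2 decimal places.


Total miles = 129
Number of units = 19
Unit rate = 129 / 19
= 6.79 miles per unit

6.79


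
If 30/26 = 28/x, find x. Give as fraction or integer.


Setting up: 30/26 = 28/x
Cross multiply: 30 * x = 26 * 28
30x = 728
x = 728/30
x = 364/15

364/15


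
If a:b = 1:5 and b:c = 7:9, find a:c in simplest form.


Given a:b = 1:5 and b:c = 7:9
Make b consistent. Multiply first ratio by 7: a:b = 7:35
Multiply second ratio by 5: b:c = 35:45
Now b = 35 in both, so a:b:c = 7:35:45
Therefore a:c = 7:45
Simplify by GCD: a:c = 7:45

7:45


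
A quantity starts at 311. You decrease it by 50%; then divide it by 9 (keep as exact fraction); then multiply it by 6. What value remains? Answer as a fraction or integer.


Start with 311.
Step 1: Decrease by 50%: 311 * 50/100 = 311/2
Step 2: Divide by 9: 311/2 / 9 = 311/18
Step 3: Multiply by 6: 311/18 * 6 = 311/3
Final result = 311/3

311/3


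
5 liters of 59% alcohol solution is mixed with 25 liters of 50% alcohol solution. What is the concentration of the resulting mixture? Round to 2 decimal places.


Solute in mixture 1 = 59% of 5 L = 5*59/100 = 59/20 L
Solute in mixture 2 = 50% of 25 L = 25*50/100 = 25/2 L
Total solute = 59/20 + 25/2 = 309/20 L
Total volume = 5 + 25 = 30 L
Final concentration = 309/20/30 * 100 = 51.50%

51.50


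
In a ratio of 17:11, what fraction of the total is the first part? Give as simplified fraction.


Total parts = 17 + 11 = 28
First part fraction = 17/28
Simplify: 17/28 = 17/28

17/28


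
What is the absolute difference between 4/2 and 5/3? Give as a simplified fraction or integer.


Simplify: 4/2 = 2 and 5/3 = 5/3
Find common denominator: LCD = 3
Convert: 6/3 and 5/3
Difference = |6 - 5|/3 = 1/3
Simplified = 1/3

1/3


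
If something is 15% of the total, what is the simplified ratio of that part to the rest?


Part = 15%, Remainder = 85%
Ratio = 15:85
GCD(15, 85) = 5
Simplify: 3:17 = 3:17

3:17


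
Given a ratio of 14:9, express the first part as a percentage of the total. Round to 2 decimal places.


Total parts = 14 + 9 = 23
First part fraction = 14/23
Percentage = (14/23) * 100
= 0.608696 * 100
= 60.87%

60.87


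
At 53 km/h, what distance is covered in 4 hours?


Using distance = speed * time
Speed = 53 km/h
Time = 4 hours
Distance = 53 * 4
= 212 km

212


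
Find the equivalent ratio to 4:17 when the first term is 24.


Original ratio: 4:17
First term target: 24
Scale factor = 24 / 4 = 6
Multiply second term: 17 * 6 = 102
Equivalent ratio = 24:102

24:102


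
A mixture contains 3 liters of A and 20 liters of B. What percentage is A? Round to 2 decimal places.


Volume of A = 3 L
Volume of B = 20 L
Total volume = 3 + 20 = 23 L
Percentage of A = (3/23) * 100
= 13.04%

13.04


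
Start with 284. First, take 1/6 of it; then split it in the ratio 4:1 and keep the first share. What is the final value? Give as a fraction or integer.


Start with 284.
Step 1: Take 1/6: 284 * 1/6 = 142/3
Step 2: Split 4:1, first share = 142/3 * 4/5 = 568/15
Final result = 568/15

568/15


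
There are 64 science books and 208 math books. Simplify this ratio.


Find GCD(64, 208)
GCD = 16
Divide both by 16: 64/16 = 4, 208/16 = 13
Simplified ratio = 4:13

4:13


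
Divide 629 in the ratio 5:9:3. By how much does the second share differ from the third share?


Total parts = 5 + 9 + 3 = 17
Value per part = 629 / 17 = 37
Shares: 5*37=185, 9*37=333, 3*37=111
Second share = 333, third share = 111
Difference = |333 - 111| = 222

222


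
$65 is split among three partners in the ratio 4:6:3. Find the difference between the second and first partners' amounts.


Total parts = 4 + 6 + 3 = 13
Value per part = 65 / 13 = 5
Shares: 4*5=20, 6*5=30, 3*5=15
Second share = 30, first share = 20
Difference = |30 - 20| = 10

10


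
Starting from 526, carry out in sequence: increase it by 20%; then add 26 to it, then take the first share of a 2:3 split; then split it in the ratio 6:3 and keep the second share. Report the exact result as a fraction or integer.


Start with 526.
Step 1: Increase by 20%: 526 * 120/100 = 3156/5
Step 2: Add 26: 3156/5+26=3286/5; split 2:3 first = 3286/5*2/5 = 6572/25
Step 3: Split 6:3, second share = 6572/25 * 3/9 = 6572/75
Final result = 6572/75

6572/75


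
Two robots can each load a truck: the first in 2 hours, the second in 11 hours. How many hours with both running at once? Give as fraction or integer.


Rate of A = 1/2 job per hour
Rate of B = 1/11 job per hour
Combined rate = 1/2 + 1/11
Find common denominator: (11 + 2)/(2*11) = 13/22
Combined rate = 13/22 job per hour
Time together = 1 / (13/22) = 22/13 hours

22/13


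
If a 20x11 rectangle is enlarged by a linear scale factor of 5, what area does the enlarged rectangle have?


Original dimensions: 20 x 11
Enlargement factor = 5
New width = 20 * 5 = 100
New height = 11 * 5 = 55
New area = 100 * 55 = 5500

5500


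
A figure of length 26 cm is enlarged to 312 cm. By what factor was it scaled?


Original length = 26 cm
Scaled length = 312 cm
Scale factor = 312 / 26
= 12

12


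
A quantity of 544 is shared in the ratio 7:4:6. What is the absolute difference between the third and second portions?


Total parts = 7 + 4 + 6 = 17
Value per part = 544 / 17 = 32
Shares: 7*32=224, 4*32=128, 6*32=192
Third share = 192, second share = 128
Difference = |192 - 128| = 64

64


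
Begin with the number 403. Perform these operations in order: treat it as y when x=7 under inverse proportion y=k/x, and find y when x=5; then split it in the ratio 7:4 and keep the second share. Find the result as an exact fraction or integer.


Start with 403.
Step 1: Inverse prop: k = (403)*7; new y = k/5 = 403*7/5 = 2821/5
Step 2: Split 7:4, second share = 2821/5 * 4/11 = 11284/55
Final result = 11284/55

11284/55


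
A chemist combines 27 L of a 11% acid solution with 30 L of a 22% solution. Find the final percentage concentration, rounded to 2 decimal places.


Solute in mixture 1 = 11% of 27 L = 27*11/100 = 297/100 L
Solute in mixture 2 = 22% of 30 L = 30*22/100 = 33/5 L
Total solute = 297/100 + 33/5 = 957/100 L
Total volume = 27 + 30 = 57 L
Final concentration = 957/100/57 * 100 = 16.79%

16.79


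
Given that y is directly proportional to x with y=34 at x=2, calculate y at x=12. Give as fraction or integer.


Direct proportion: y = kx
Find k: k = 34/2 = 17
Compute y at x=12: y = 17 * 12
y = 204

204


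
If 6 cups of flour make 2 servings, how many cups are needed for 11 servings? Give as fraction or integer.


Original: 6 cups for 2 servings
Target servings = 11
Scaling factor = 11/2
New amount = 6 * 11/2
= 66/2
= 33 cups

33


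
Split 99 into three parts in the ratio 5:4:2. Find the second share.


Ratio = 5:4:2
Total parts = 5 + 4 + 2 = 11
Value per part = 99 / 11 = 9
First share = 5 * 9 = 45
Middle share = 4 * 9 = 36
Third share = 2 * 9 = 18

36


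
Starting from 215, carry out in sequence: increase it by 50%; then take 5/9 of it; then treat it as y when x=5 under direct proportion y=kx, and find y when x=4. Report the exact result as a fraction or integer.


Start with 215.
Step 1: Increase by 50%: 215 * 150/100 = 645/2
Step 2: Take 5/9: 645/2 * 5/9 = 1075/6
Step 3: Direct prop: k = (1075/6)/5; new y = k*4 = 1075/6*4/5 = 430/3
Final result = 430/3

430/3


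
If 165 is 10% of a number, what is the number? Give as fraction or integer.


Given: 165 is 10% of the whole
Set up: 165 = 10/100 * whole
whole = 165 * 100 / 10
whole = 16500 / 10
whole = 1650

1650


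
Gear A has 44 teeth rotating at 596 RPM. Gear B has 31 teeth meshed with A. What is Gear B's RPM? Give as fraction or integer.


Gear ratio: teeth_A * RPM_A = teeth_B * RPM_B
44 * 596 = 31 * RPM_B
26224 = 31 * RPM_B
RPM_B = 26224 / 31
RPM_B = 26224/31

26224/31


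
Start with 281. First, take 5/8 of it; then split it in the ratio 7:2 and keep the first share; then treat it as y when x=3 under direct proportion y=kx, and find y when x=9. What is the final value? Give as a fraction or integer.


Start with 281.
Step 1: Take 5/8: 281 * 5/8 = 1405/8
Step 2: Split 7:2, first share = 1405/8 * 7/9 = 9835/72
Step 3: Direct prop: k = (9835/72)/3; new y = k*9 = 9835/72*9/3 = 9835/24
Final result = 9835/24

9835/24


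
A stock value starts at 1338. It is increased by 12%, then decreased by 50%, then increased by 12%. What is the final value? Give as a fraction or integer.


Start: 1338
Step 1: increase by 12% => multiply by 112/100
  1338 * 112/100 = 37464/25
Step 2: decrease by 50% => multiply by 50/100
  37464/25 * 50/100 = 18732/25
Step 3: increase by 12% => multiply by 112/100
  18732/25 * 112/100 = 524496/625
Final value = 524496/625

524496/625


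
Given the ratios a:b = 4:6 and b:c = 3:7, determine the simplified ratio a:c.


Given a:b = 4:6 and b:c = 3:7
Make b consistent. Multiply first ratio by 3: a:b = 12:18
Multiply second ratio by 6: b:c = 18:42
Now b = 18 in both, so a:b:c = 12:18:42
Therefore a:c = 12:42
Simplify by GCD: a:c = 2:7

2:7


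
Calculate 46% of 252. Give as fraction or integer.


Compute 46% of 252
Convert percentage: 46% = 46/100
Multiply: 252 * 46/100
= 11592/100
= 2898/25

2898/25


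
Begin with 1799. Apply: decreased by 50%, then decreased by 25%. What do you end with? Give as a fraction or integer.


Start: 1799
Step 1: decrease by 50% => multiply by 50/100
  1799 * 50/100 = 1799/2
Step 2: decrease by 25% => multiply by 75/100
  1799/2 * 75/100 = 5397/8
Final value = 5397/8

5397/8


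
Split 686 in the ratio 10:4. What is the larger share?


Total parts = 10 + 4 = 14
Value per part = 686 / 14 = 49
First share = 10 * 49 = 490
Second share = 4 * 49 = 196
Larger share = 490

490


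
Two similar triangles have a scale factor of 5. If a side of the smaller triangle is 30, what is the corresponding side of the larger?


Similar triangles have proportional sides
Scale factor = 5
Smaller side = 30
Corresponding larger side = 30 * 5
= 150

150


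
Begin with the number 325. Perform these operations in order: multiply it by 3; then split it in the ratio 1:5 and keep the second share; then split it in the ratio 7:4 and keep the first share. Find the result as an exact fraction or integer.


Start with 325.
Step 1: Multiply by 3: 325 * 3 = 975
Step 2: Split 1:5, second share = 975 * 5/6 = 1625/2
Step 3: Split 7:4, first share = 1625/2 * 7/11 = 11375/22
Final result = 11375/22

11375/22


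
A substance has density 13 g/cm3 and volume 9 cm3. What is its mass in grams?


Using mass = density * volume
Density = 13 g/cm3
Volume = 9 cm3
Mass = 13 * 9
= 117 g

117


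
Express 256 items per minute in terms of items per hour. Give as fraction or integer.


Converting from per minute to per hour
Rate = 256 items per minute
Multiply by 60: 256 * 60
= 15360 items per hour

15360


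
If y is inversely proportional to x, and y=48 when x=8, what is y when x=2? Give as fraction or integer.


Inverse proportion: y = k/x
Find k: k = 8 * 48 = 384
Compute y at x=2: y = 384/2
y = 192

192


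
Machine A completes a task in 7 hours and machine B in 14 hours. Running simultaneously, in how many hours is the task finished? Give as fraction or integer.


Rate of A = 1/7 job per hour
Rate of B = 1/14 job per hour
Combined rate = 1/7 + 1/14
Find common denominator: (14 + 7)/(7*14) = 21/98
Combined rate = 3/14 job per hour
Time together = 1 / (3/14) = 14/3 hours

14/3


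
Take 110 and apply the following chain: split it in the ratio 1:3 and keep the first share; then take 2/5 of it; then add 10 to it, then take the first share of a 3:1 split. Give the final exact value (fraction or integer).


Start with 110.
Step 1: Split 1:3, first share = 110 * 1/4 = 55/2
Step 2: Take 2/5: 55/2 * 2/5 = 11
Step 3: Add 10: 11+10=21; split 3:1 first = 21*3/4 = 63/4
Final result = 63/4

63/4


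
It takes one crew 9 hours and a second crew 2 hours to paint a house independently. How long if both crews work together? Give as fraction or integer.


Rate of A = 1/9 job per hour
Rate of B = 1/2 job per hour
Combined rate = 1/9 + 1/2
Find common denominator: (2 + 9)/(9*2) = 11/18
Combined rate = 11/18 job per hour
Time together = 1 / (11/18) = 18/11 hours

18/11


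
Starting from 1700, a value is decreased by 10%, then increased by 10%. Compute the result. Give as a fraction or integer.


Start: 1700
Step 1: decrease by 10% => multiply by 90/100
  1700 * 90/100 = 1530
Step 2: increase by 10% => multiply by 110/100
  1530 * 110/100 = 1683
Final value = 1683

1683


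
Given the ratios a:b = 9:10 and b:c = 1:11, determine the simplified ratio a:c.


Given a:b = 9:10 and b:c = 1:11
Make b consistent. Multiply first ratio by 1: a:b = 9:10
Multiply second ratio by 10: b:c = 10:110
Now b = 10 in both, so a:b:c = 9:10:110
Therefore a:c = 9:110
Simplify by GCD: a:c = 9:110

9:110


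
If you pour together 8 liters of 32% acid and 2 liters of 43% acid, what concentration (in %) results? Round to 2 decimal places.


Solute in mixture 1 = 32% of 8 L = 8*32/100 = 64/25 L
Solute in mixture 2 = 43% of 2 L = 2*43/100 = 43/50 L
Total solute = 64/25 + 43/50 = 171/50 L
Total volume = 8 + 2 = 10 L
Final concentration = 171/50/10 * 100 = 34.20%

34.20


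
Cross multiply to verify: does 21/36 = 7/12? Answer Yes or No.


Cross multiply to check 21/36 = 7/12
Left cross product: 21 * 12 = 252
Right cross product: 36 * 7 = 252
252 = 252
Equal, so proportions match => Yes

Yes


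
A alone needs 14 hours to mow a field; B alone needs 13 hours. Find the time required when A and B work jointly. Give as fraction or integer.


Rate of A = 1/14 job per hour
Rate of B = 1/13 job per hour
Combined rate = 1/14 + 1/13
Find common denominator: (13 + 14)/(14*13) = 27/182
Combined rate = 27/182 job per hour
Time together = 1 / (27/182) = 182/27 hours

182/27


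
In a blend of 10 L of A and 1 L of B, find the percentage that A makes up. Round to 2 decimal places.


Volume of A = 10 L
Volume of B = 1 L
Total volume = 10 + 1 = 11 L
Percentage of A = (10/11) * 100
= 90.91%

90.91


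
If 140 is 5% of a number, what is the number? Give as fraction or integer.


Given: 140 is 5% of the whole
Set up: 140 = 5/100 * whole
whole = 140 * 100 / 5
whole = 14000 / 5
whole = 2800

2800


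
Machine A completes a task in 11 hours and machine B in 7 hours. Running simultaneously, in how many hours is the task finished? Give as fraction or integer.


Rate of A = 1/11 job per hour
Rate of B = 1/7 job per hour
Combined rate = 1/11 + 1/7
Find common denominator: (7 + 11)/(11*7) = 18/77
Combined rate = 18/77 job per hour
Time together = 1 / (18/77) = 77/18 hours

77/18


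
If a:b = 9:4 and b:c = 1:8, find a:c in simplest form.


Given a:b = 9:4 and b:c = 1:8
Make b consistent. Multiply first ratio by 1: a:b = 9:4
Multiply second ratio by 4: b:c = 4:32
Now b = 4 in both, so a:b:c = 9:4:32
Therefore a:c = 9:32
Simplify by GCD: a:c = 9:32

9:32


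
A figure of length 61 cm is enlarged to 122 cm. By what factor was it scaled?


Original length = 61 cm
Scaled length = 122 cm
Scale factor = 122 / 61
= 2

2


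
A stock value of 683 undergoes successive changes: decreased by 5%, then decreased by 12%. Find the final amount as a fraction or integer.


Start: 683
Step 1: decrease by 5% => multiply by 95/100
  683 * 95/100 = 12977/20
Step 2: decrease by 12% => multiply by 88/100
  12977/20 * 88/100 = 142747/250
Final value = 142747/250

142747/250


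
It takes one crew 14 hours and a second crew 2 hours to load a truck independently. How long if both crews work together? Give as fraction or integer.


Rate of A = 1/14 job per hour
Rate of B = 1/2 job per hour
Combined rate = 1/14 + 1/2
Find common denominator: (2 + 14)/(14*2) = 16/28
Combined rate = 4/7 job per hour
Time together = 1 / (4/7) = 7/4 hours

7/4


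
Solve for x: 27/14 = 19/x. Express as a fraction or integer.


Setting up: 27/14 = 19/x
Cross multiply: 27 * x = 14 * 19
27x = 266
x = 266/27
x = 266/27

266/27


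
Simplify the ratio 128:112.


Find GCD(128, 112)
GCD = 16
Divide both by 16: 128/16 = 8, 112/16 = 7
Simplified ratio = 8:7

8:7


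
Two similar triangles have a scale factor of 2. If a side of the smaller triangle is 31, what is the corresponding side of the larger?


Similar triangles have proportional sides
Scale factor = 2
Smaller side = 31
Corresponding larger side = 31 * 2
= 62

62


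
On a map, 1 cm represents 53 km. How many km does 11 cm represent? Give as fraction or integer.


Map scale: 1 cm = 53 km
Measured distance on map = 11 cm
Set up proportion: 11 * 53 / 1
= 583 / 1
= 583 km

583


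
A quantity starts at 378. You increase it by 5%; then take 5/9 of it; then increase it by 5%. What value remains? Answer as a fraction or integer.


Start with 378.
Step 1: Increase by 5%: 378 * 105/100 = 3969/10
Step 2: Take 5/9: 3969/10 * 5/9 = 441/2
Step 3: Increase by 5%: 441/2 * 105/100 = 9261/40
Final result = 9261/40

9261/40


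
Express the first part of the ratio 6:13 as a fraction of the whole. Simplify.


Total parts = 6 + 13 = 19
First part fraction = 6/19
Simplify: 6/19 = 6/19

6/19


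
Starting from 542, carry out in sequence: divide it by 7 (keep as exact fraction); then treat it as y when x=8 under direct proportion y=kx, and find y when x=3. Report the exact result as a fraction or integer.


Start with 542.
Step 1: Divide by 7: 542 / 7 = 542/7
Step 2: Direct prop: k = (542/7)/8; new y = k*3 = 542/7*3/8 = 813/28
Final result = 813/28

813/28


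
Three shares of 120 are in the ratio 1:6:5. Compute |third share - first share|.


Total parts = 1 + 6 + 5 = 12
Value per part = 120 / 12 = 10
Shares: 1*10=10, 6*10=60, 5*10=50
Third share = 50, first share = 10
Difference = |50 - 10| = 40

40


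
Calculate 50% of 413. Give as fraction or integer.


Compute 50% of 413
Convert percentage: 50% = 50/100
Multiply: 413 * 50/100
= 20650/100
= 413/2

413/2


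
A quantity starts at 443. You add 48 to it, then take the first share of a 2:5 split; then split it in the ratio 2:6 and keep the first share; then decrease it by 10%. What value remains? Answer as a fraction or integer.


Start with 443.
Step 1: Add 48: 443+48=491; split 2:5 first = 491*2/7 = 982/7
Step 2: Split 2:6, first share = 982/7 * 2/8 = 491/14
Step 3: Decrease by 10%: 491/14 * 90/100 = 4419/140
Final result = 4419/140

4419/140


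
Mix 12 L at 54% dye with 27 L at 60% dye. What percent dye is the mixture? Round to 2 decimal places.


Solute in mixture 1 = 54% of 12 L = 12*54/100 = 162/25 L
Solute in mixture 2 = 60% of 27 L = 27*60/100 = 81/5 L
Total solute = 162/25 + 81/5 = 567/25 L
Total volume = 12 + 27 = 39 L
Final concentration = 567/25/39 * 100 = 58.15%

58.15


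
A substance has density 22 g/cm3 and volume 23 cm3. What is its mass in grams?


Using mass = density * volume
Density = 22 g/cm3
Volume = 23 cm3
Mass = 22 * 23
= 506 g

506


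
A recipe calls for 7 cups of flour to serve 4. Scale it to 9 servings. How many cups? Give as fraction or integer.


Original: 7 cups for 4 servings
Target servings = 9
Scaling factor = 9/4
New amount = 7 * 9/4
= 63/4
= 63/4 cups

63/4


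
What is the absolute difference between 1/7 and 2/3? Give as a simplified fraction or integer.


Simplify: 1/7 = 1/7 and 2/3 = 2/3
Find common denominator: LCD = 21
Convert: 3/21 and 14/21
Difference = |3 - 14|/21 = 11/21
Simplified = 11/21

11/21


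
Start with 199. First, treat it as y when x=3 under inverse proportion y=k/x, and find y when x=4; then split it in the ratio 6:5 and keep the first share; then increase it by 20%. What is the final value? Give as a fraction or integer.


Start with 199.
Step 1: Inverse prop: k = (199)*3; new y = k/4 = 199*3/4 = 597/4
Step 2: Split 6:5, first share = 597/4 * 6/11 = 1791/22
Step 3: Increase by 20%: 1791/22 * 120/100 = 5373/55
Final result = 5373/55

5373/55


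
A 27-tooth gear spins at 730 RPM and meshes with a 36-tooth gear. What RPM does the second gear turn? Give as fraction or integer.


Gear ratio: teeth_A * RPM_A = teeth_B * RPM_B
27 * 730 = 36 * RPM_B
19710 = 36 * RPM_B
RPM_B = 19710 / 36
RPM_B = 1095/2

1095/2


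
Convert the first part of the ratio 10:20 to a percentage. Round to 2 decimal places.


Total parts = 10 + 20 = 30
First part fraction = 10/30
Percentage = (10/30) * 100
= 0.333333 * 100
= 33.33%

33.33


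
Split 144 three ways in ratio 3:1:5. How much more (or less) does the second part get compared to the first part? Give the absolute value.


Total parts = 3 + 1 + 5 = 9
Value per part = 144 / 9 = 16
Shares: 3*16=48, 1*16=16, 5*16=80
Second share = 16, first share = 48
Difference = |16 - 48| = 32

32


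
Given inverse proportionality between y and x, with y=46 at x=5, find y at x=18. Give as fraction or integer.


Inverse proportion: y = k/x
Find k: k = 5 * 46 = 230
Compute y at x=18: y = 230/18
y = 115/9

115/9


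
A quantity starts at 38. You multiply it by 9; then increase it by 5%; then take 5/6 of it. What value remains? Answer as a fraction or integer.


Start with 38.
Step 1: Multiply by 9: 38 * 9 = 342
Step 2: Increase by 5%: 342 * 105/100 = 3591/10
Step 3: Take 5/6: 3591/10 * 5/6 = 1197/4
Final result = 1197/4

1197/4


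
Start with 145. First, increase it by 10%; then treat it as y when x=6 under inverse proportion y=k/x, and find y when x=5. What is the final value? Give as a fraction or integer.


Start with 145.
Step 1: Increase by 10%: 145 * 110/100 = 319/2
Step 2: Inverse prop: k = (319/2)*6; new y = k/5 = 319/2*6/5 = 957/5
Final result = 957/5

957/5


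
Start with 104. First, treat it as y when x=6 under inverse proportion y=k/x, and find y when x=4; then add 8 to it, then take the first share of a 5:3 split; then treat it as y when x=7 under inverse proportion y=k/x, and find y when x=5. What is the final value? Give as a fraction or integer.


Start with 104.
Step 1: Inverse prop: k = (104)*6; new y = k/4 = 104*6/4 = 156
Step 2: Add 8: 156+8=164; split 5:3 first = 164*5/8 = 205/2
Step 3: Inverse prop: k = (205/2)*7; new y = k/5 = 205/2*7/5 = 287/2
Final result = 287/2

287/2


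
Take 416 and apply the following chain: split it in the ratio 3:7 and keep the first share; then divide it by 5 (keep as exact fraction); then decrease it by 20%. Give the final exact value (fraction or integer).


Start with 416.
Step 1: Split 3:7, first share = 416 * 3/10 = 624/5
Step 2: Divide by 5: 624/5 / 5 = 624/25
Step 3: Decrease by 20%: 624/25 * 80/100 = 2496/125
Final result = 2496/125

2496/125


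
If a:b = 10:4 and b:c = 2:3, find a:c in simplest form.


Given a:b = 10:4 and b:c = 2:3
Make b consistent. Multiply first ratio by 2: a:b = 20:8
Multiply second ratio by 4: b:c = 8:12
Now b = 8 in both, so a:b:c = 20:8:12
Therefore a:c = 20:12
Simplify by GCD: a:c = 5:3

5:3


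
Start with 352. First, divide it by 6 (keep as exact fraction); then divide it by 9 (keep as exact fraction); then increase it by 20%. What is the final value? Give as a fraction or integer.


Start with 352.
Step 1: Divide by 6: 352 / 6 = 176/3
Step 2: Divide by 9: 176/3 / 9 = 176/27
Step 3: Increase by 20%: 176/27 * 120/100 = 352/45
Final result = 352/45

352/45


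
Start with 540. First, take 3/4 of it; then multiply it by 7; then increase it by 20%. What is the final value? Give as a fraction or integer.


Start with 540.
Step 1: Take 3/4: 540 * 3/4 = 405
Step 2: Multiply by 7: 405 * 7 = 2835
Step 3: Increase by 20%: 2835 * 120/100 = 3402
Final result = 3402

3402


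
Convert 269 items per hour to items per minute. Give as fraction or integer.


Converting from per hour to per minute
Rate = 269 items per hour
Divide by 60: 269/60
= 269/60 items per minute

269/60


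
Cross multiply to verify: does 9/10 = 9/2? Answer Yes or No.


Cross multiply to check 9/10 = 9/2
Left cross product: 9 * 2 = 18
Right cross product: 10 * 9 = 90
18 != 90
Not equal, so proportions differ => No

No


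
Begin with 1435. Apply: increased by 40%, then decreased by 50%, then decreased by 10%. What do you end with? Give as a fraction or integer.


Start: 1435
Step 1: increase by 40% => multiply by 140/100
  1435 * 140/100 = 2009
Step 2: decrease by 50% => multiply by 50/100
  2009 * 50/100 = 2009/2
Step 3: decrease by 10% => multiply by 90/100
  2009/2 * 90/100 = 18081/20
Final value = 18081/20

18081/20


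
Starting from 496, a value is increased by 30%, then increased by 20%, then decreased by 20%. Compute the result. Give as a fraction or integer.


Start: 496
Step 1: increase by 30% => multiply by 130/100
  496 * 130/100 = 3224/5
Step 2: increase by 20% => multiply by 120/100
  3224/5 * 120/100 = 19344/25
Step 3: decrease by 20% => multiply by 80/100
  19344/25 * 80/100 = 77376/125
Final value = 77376/125

77376/125


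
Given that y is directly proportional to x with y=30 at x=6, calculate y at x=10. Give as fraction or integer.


Direct proportion: y = kx
Find k: k = 30/6 = 5
Compute y at x=10: y = 5 * 10
y = 50

50


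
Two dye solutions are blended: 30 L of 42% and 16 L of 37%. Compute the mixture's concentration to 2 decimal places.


Solute in mixture 1 = 42% of 30 L = 30*42/100 = 63/5 L
Solute in mixture 2 = 37% of 16 L = 16*37/100 = 148/25 L
Total solute = 63/5 + 148/25 = 463/25 L
Total volume = 30 + 16 = 46 L
Final concentration = 463/25/46 * 100 = 40.26%

40.26


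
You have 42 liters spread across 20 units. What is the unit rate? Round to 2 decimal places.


Total liters = 42
Number of units = 20
Unit rate = 42 / 20
= 2.10 liters per unit

2.10


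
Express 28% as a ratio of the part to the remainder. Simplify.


Part = 28%, Remainder = 72%
Ratio = 28:72
GCD(28, 72) = 4
Simplify: 7:18 = 7:18

7:18


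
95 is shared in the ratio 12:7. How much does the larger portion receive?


Total parts = 12 + 7 = 19
Value per part = 95 / 19 = 5
First share = 12 * 5 = 60
Second share = 7 * 5 = 35
Larger share = 60

60


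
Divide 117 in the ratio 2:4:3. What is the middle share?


Ratio = 2:4:3
Total parts = 2 + 4 + 3 = 9
Value per part = 117 / 9 = 13
First share = 2 * 13 = 26
Middle share = 4 * 13 = 52
Third share = 3 * 13 = 39

52


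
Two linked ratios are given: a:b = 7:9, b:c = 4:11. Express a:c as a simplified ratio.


Given a:b = 7:9 and b:c = 4:11
Make b consistent. Multiply first ratio by 4: a:b = 28:36
Multiply second ratio by 9: b:c = 36:99
Now b = 36 in both, so a:b:c = 28:36:99
Therefore a:c = 28:99
Simplify by GCD: a:c = 28:99

28:99


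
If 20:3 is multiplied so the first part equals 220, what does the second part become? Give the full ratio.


Original ratio: 20:3
First term target: 220
Scale factor = 220 / 20 = 11
Multiply second term: 3 * 11 = 33
Equivalent ratio = 220:33

220:33


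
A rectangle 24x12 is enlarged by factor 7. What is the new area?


Original dimensions: 24 x 12
Enlargement factor = 7
New width = 24 * 7 = 168
New height = 12 * 7 = 84
New area = 168 * 84 = 14112

14112


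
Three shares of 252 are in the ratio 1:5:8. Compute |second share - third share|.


Total parts = 1 + 5 + 8 = 14
Value per part = 252 / 14 = 18
Shares: 1*18=18, 5*18=90, 8*18=144
Second share = 90, third share = 144
Difference = |90 - 144| = 54

54


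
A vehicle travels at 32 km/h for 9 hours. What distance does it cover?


Using distance = speed * time
Speed = 32 km/h
Time = 9 hours
Distance = 32 * 9
= 288 km

288


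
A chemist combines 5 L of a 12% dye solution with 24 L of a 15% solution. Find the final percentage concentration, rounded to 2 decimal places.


Solute in mixture 1 = 12% of 5 L = 5*12/100 = 3/5 L
Solute in mixture 2 = 15% of 24 L = 24*15/100 = 18/5 L
Total solute = 3/5 + 18/5 = 21/5 L
Total volume = 5 + 24 = 29 L
Final concentration = 21/5/29 * 100 = 14.48%

14.48


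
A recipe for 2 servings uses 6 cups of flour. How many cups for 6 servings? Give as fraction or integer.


Original: 6 cups for 2 servings
Target servings = 6
Scaling factor = 6/2
New amount = 6 * 6/2
= 36/2
= 18 cups

18
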